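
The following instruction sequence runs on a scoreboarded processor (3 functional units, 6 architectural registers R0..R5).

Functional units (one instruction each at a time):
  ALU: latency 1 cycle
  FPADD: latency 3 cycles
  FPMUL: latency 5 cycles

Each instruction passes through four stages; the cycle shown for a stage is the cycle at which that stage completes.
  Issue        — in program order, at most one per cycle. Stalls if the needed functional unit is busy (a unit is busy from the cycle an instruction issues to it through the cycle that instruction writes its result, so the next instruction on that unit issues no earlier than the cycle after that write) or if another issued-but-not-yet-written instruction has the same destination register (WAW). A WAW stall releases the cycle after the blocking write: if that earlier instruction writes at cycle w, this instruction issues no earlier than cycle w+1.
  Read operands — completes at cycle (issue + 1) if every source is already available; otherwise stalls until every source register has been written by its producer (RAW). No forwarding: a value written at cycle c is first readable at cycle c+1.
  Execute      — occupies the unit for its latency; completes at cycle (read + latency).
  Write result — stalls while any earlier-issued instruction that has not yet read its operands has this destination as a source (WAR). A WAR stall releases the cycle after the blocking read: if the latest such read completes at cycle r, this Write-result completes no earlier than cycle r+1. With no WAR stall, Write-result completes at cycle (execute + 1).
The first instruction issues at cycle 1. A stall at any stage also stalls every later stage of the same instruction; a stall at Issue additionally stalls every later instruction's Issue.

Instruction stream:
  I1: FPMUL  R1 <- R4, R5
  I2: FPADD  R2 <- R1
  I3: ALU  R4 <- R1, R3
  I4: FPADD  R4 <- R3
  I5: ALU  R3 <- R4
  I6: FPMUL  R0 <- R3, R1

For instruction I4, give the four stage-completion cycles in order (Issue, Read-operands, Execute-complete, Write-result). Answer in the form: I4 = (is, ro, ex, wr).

I4 = (14, 15, 18, 19)

[1] I1→FPMUL
[2] I1 RO | I2→FPADD
[3] I3→ALU
[7] I1 EX
[8] I1 WR R1
[9] I2 RO | I3 RO
[10] I3 EX
[11] I3 WR R4
[12] I2 EX
[13] I2 WR R2
[14] I4→FPADD
[15] I4 RO | I5→ALU
[16] I6→FPMUL
[18] I4 EX
[19] I4 WR R4
[20] I5 RO
[21] I5 EX
[22] I5 WR R3
[23] I6 RO
[28] I6 EX
[29] I6 WR R0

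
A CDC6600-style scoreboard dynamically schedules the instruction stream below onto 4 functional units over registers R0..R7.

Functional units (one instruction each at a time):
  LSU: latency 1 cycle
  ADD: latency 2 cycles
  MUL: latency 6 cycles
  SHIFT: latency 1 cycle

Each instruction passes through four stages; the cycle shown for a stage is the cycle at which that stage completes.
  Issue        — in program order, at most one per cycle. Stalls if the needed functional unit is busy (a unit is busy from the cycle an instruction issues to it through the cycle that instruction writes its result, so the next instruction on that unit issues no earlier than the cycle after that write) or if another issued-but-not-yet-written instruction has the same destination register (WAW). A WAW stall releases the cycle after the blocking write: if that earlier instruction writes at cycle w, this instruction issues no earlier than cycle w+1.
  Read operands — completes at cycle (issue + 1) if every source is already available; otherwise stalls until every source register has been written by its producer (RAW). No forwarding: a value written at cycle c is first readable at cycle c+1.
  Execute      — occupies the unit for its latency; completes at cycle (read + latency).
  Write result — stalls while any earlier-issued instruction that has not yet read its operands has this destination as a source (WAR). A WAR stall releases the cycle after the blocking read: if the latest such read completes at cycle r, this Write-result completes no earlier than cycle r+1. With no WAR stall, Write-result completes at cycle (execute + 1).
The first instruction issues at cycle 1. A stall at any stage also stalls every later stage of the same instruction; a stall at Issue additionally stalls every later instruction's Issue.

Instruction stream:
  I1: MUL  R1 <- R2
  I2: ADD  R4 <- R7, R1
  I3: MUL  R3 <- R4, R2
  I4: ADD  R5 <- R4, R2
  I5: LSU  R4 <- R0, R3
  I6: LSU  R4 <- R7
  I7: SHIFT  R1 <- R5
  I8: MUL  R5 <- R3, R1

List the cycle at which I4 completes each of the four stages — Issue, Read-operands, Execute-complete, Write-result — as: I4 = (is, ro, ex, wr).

[1] I1 dispatched to MUL
[2] I1 operands ready · I2 dispatched to ADD
[8] I1 complete
[9] R1←I1
[10] I2 operands ready · I3 dispatched to MUL
[12] I2 complete
[13] R4←I2
[14] I3 operands ready · I4 dispatched to ADD
[15] I4 operands ready · I5 dispatched to LSU
[17] I4 complete
[18] R5←I4
[20] I3 complete
[21] R3←I3
[22] I5 operands ready
[23] I5 complete
[24] R4←I5
[25] I6 dispatched to LSU
[26] I6 operands ready · I7 dispatched to SHIFT
[27] I6 complete · I7 operands ready · I8 dispatched to MUL
[28] R4←I6 · I7 complete
[29] R1←I7
[30] I8 operands ready
[36] I8 complete
[37] R5←I8

I4 = (14, 15, 17, 18)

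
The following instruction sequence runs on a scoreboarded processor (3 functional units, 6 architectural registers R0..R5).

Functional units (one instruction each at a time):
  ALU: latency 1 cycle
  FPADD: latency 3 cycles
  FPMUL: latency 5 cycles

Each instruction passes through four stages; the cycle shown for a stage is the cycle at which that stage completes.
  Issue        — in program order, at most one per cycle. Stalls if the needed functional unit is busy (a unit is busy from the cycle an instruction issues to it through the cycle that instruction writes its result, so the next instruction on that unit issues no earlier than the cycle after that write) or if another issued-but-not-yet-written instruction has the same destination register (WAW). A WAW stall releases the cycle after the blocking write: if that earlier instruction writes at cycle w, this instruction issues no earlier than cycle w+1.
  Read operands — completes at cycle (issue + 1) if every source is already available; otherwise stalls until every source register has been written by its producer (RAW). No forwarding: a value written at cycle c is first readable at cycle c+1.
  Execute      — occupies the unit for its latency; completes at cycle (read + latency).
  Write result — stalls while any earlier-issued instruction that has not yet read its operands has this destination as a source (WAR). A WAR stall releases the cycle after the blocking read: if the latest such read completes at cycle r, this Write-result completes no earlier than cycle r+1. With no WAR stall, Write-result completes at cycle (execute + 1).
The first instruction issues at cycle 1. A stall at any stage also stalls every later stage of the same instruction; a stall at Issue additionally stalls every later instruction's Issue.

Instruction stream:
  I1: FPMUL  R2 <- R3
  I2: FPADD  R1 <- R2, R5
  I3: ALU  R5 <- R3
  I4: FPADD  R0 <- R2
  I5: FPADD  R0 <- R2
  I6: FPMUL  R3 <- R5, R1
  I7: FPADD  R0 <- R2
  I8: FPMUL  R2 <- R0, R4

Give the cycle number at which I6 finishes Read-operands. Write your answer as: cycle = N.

I1: IS=1 RO=2 EX=7 WR=8
I2: IS=2 RO=9 EX=12 WR=13  [RAW R2: wait I1 write@8]
I3: IS=3 RO=4 EX=5 WR=10  [WAR R5: wait I2 read@9]
I4: IS=14 RO=15 EX=18 WR=19  [struct: FPADD busy until I2 writes@13]
I5: IS=20 RO=21 EX=24 WR=25  [struct: FPADD busy until I4 writes@19]
I6: IS=21 RO=22 EX=27 WR=28
I7: IS=26 RO=27 EX=30 WR=31  [struct: FPADD busy until I5 writes@25]
I8: IS=29 RO=32 EX=37 WR=38  [struct: FPMUL busy until I6 writes@28; RAW R0: wait I7 write@31]

cycle = 22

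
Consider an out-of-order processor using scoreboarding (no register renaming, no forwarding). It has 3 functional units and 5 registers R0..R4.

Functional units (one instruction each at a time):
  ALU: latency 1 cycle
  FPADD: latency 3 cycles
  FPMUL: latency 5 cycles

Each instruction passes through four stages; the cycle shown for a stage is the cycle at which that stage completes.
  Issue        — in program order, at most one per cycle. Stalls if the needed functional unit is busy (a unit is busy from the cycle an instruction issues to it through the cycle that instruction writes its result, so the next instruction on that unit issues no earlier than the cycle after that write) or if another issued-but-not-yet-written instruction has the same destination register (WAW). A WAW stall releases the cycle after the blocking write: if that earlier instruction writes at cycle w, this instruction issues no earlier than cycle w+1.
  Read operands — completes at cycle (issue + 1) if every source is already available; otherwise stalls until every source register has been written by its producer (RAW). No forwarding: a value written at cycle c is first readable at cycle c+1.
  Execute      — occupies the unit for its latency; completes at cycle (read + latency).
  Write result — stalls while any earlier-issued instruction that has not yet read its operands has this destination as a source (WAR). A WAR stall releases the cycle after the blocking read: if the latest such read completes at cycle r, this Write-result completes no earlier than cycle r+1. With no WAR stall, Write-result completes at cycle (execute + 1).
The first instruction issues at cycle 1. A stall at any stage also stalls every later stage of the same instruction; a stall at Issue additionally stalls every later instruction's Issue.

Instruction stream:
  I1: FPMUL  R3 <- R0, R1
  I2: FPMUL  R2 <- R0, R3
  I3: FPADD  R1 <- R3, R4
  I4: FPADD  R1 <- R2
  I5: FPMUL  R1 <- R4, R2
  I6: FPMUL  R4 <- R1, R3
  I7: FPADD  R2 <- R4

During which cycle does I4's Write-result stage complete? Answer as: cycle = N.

[I1] 1/2/7/8
[I2] 9/10/15/16  (struct: FPMUL busy until I1 writes@8)
[I3] 10/11/14/15
[I4] 16/17/20/21  (struct: FPADD busy until I3 writes@15)
[I5] 22/23/28/29  (WAW R1: wait I4 write@21)
[I6] 30/31/36/37  (struct: FPMUL busy until I5 writes@29)
[I7] 31/38/41/42  (RAW R4: wait I6 write@37)

cycle = 21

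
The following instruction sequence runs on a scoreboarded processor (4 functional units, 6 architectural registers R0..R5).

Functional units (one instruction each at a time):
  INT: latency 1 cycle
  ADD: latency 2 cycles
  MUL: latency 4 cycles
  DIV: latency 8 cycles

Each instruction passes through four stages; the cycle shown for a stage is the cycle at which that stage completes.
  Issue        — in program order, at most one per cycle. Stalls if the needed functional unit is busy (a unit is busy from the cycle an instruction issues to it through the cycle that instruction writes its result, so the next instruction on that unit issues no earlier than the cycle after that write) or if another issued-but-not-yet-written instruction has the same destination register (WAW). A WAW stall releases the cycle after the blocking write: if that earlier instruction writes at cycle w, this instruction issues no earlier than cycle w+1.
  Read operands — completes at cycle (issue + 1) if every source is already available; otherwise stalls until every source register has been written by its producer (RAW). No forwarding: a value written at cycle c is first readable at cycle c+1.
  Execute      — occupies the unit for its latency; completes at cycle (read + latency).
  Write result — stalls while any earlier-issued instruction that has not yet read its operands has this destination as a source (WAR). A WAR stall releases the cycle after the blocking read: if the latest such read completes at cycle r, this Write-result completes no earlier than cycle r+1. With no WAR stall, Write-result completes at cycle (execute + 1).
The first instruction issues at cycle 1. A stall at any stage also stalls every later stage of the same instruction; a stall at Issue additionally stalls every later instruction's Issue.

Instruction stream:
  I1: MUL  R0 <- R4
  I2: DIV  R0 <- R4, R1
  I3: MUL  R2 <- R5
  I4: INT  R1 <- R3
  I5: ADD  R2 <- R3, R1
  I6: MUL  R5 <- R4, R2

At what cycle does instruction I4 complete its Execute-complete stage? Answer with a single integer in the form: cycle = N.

t=1  I1 issues→MUL
t=2  I1 reads
t=6  I1 exec-done
t=7  I1 writes R0
t=8  I2 issues→DIV
t=9  I2 reads; I3 issues→MUL
t=10  I3 reads; I4 issues→INT
t=11  I4 reads
t=12  I4 exec-done
t=13  I4 writes R1
t=14  I3 exec-done
t=15  I3 writes R2
t=16  I5 issues→ADD
t=17  I2 exec-done; I5 reads; I6 issues→MUL
t=18  I2 writes R0
t=19  I5 exec-done
t=20  I5 writes R2
t=21  I6 reads
t=25  I6 exec-done
t=26  I6 writes R5

cycle = 12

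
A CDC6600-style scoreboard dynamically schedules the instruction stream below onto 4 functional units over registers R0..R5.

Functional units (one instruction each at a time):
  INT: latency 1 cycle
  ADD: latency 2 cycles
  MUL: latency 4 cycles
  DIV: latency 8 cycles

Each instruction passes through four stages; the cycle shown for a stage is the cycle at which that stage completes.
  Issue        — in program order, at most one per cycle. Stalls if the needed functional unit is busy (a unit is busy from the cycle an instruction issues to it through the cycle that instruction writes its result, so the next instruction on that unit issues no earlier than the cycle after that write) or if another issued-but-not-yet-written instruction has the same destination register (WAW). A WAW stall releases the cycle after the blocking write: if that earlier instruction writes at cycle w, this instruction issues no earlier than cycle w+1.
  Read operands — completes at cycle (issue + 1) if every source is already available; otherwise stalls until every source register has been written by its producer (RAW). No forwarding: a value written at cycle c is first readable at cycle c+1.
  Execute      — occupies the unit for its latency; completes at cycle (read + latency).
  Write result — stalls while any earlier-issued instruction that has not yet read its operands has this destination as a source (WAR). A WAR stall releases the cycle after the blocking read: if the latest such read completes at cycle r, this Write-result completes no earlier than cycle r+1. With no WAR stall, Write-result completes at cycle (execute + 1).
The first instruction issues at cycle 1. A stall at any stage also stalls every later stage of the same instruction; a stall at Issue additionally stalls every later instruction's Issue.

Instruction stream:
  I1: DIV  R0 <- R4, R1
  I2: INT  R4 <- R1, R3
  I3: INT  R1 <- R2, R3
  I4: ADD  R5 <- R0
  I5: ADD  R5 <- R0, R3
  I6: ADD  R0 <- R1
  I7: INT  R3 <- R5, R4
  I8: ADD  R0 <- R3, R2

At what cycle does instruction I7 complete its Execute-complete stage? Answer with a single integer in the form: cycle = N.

cycle = 24

cycle 1: I1→DIV
cycle 2: I1 RO · I2→INT
cycle 3: I2 RO
cycle 4: I2 EX
cycle 5: I2 WR R4
cycle 6: I3→INT
cycle 7: I3 RO · I4→ADD
cycle 8: I3 EX
cycle 9: I3 WR R1
cycle 10: I1 EX
cycle 11: I1 WR R0
cycle 12: I4 RO
cycle 14: I4 EX
cycle 15: I4 WR R5
cycle 16: I5→ADD
cycle 17: I5 RO
cycle 19: I5 EX
cycle 20: I5 WR R5
cycle 21: I6→ADD
cycle 22: I6 RO · I7→INT
cycle 23: I7 RO
cycle 24: I6 EX · I7 EX
cycle 25: I6 WR R0 · I7 WR R3
cycle 26: I8→ADD
cycle 27: I8 RO
cycle 29: I8 EX
cycle 30: I8 WR R0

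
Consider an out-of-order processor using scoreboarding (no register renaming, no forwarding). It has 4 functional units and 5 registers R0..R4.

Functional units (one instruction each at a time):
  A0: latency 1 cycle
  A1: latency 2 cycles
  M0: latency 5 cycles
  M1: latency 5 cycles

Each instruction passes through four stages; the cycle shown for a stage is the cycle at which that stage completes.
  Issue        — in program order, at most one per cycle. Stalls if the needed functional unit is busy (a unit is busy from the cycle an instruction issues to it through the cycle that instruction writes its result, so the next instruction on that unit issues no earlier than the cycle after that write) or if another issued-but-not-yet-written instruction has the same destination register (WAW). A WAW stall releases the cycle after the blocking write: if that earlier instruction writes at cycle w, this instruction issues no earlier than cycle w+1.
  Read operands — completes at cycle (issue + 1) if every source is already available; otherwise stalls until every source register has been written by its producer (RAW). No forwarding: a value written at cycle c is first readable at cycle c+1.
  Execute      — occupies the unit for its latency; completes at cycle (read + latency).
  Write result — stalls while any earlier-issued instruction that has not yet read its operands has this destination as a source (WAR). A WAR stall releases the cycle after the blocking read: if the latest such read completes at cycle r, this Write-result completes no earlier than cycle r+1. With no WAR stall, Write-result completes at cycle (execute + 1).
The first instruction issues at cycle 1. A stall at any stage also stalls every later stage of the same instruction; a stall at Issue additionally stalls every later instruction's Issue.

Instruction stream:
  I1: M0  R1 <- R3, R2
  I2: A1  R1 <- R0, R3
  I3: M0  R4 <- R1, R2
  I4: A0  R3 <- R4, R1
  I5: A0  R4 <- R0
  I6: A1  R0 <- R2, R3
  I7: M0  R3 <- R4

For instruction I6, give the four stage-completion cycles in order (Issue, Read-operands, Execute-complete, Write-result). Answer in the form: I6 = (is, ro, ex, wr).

1) issue 1, read 2, done 7, write 8
2) issue 9, read 10, done 12, write 13  <WAW R1: wait I1 write@8>
3) issue 10, read 14, done 19, write 20  <RAW R1: wait I2 write@13>
4) issue 11, read 21, done 22, write 23  <RAW R4: wait I3 write@20>
5) issue 24, read 25, done 26, write 27  <struct: A0 busy until I4 writes@23>
6) issue 25, read 26, done 28, write 29
7) issue 26, read 28, done 33, write 34  <RAW R4: wait I5 write@27>

I6 = (25, 26, 28, 29)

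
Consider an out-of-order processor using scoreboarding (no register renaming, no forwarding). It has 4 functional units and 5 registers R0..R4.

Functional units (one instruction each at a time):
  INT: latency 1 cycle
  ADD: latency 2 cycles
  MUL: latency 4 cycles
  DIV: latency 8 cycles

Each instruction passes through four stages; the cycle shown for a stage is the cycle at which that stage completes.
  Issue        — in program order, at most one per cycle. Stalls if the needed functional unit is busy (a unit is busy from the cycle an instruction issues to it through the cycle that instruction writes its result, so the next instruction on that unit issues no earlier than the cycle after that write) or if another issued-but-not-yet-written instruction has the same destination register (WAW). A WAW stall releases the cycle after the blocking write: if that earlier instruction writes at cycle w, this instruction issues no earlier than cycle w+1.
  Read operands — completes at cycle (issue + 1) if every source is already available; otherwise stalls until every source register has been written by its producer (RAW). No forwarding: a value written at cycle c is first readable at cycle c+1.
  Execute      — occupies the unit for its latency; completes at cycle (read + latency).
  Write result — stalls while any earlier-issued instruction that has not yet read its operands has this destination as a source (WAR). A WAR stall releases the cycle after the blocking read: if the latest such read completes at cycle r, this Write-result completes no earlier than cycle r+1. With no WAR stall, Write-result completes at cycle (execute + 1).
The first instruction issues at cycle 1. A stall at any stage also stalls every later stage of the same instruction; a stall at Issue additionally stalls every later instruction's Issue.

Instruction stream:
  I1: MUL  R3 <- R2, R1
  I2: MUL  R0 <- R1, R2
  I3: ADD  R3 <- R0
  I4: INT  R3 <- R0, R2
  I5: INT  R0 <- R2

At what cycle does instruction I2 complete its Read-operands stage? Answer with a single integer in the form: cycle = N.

cycle 1: I1 issues→MUL
cycle 2: I1 reads
cycle 6: I1 exec-done
cycle 7: I1 writes R3
cycle 8: I2 issues→MUL
cycle 9: I2 reads · I3 issues→ADD
cycle 13: I2 exec-done
cycle 14: I2 writes R0
cycle 15: I3 reads
cycle 17: I3 exec-done
cycle 18: I3 writes R3
cycle 19: I4 issues→INT
cycle 20: I4 reads
cycle 21: I4 exec-done
cycle 22: I4 writes R3
cycle 23: I5 issues→INT
cycle 24: I5 reads
cycle 25: I5 exec-done
cycle 26: I5 writes R0

cycle = 9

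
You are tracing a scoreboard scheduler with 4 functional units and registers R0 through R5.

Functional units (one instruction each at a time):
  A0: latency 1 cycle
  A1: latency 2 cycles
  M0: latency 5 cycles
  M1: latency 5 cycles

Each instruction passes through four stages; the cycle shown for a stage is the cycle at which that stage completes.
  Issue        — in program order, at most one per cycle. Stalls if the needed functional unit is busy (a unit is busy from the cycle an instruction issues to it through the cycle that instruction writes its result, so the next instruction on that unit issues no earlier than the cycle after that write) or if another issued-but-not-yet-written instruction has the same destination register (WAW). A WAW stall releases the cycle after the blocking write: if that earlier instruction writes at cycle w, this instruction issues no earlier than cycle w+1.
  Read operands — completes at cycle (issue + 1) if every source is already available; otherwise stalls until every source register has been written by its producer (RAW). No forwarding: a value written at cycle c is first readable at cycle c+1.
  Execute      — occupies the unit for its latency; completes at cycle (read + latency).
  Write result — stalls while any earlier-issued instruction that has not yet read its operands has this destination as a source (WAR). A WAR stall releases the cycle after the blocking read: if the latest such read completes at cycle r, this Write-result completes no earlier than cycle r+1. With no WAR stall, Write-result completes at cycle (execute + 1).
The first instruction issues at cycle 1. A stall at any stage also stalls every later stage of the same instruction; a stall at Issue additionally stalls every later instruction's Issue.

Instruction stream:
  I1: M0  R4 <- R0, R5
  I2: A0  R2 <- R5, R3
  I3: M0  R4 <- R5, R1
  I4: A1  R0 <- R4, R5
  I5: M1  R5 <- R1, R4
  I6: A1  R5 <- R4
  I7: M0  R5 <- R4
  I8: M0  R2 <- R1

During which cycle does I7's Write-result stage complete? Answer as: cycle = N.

t=1  I1→M0
t=2  I1 RO, I2→A0
t=3  I2 RO
t=4  I2 EX
t=5  I2 WR R2
t=7  I1 EX
t=8  I1 WR R4
t=9  I3→M0
t=10  I3 RO, I4→A1
t=11  I5→M1
t=15  I3 EX
t=16  I3 WR R4
t=17  I4 RO, I5 RO
t=19  I4 EX
t=20  I4 WR R0
t=22  I5 EX
t=23  I5 WR R5
t=24  I6→A1
t=25  I6 RO
t=27  I6 EX
t=28  I6 WR R5
t=29  I7→M0
t=30  I7 RO
t=35  I7 EX
t=36  I7 WR R5
t=37  I8→M0
t=38  I8 RO
t=43  I8 EX
t=44  I8 WR R2

cycle = 36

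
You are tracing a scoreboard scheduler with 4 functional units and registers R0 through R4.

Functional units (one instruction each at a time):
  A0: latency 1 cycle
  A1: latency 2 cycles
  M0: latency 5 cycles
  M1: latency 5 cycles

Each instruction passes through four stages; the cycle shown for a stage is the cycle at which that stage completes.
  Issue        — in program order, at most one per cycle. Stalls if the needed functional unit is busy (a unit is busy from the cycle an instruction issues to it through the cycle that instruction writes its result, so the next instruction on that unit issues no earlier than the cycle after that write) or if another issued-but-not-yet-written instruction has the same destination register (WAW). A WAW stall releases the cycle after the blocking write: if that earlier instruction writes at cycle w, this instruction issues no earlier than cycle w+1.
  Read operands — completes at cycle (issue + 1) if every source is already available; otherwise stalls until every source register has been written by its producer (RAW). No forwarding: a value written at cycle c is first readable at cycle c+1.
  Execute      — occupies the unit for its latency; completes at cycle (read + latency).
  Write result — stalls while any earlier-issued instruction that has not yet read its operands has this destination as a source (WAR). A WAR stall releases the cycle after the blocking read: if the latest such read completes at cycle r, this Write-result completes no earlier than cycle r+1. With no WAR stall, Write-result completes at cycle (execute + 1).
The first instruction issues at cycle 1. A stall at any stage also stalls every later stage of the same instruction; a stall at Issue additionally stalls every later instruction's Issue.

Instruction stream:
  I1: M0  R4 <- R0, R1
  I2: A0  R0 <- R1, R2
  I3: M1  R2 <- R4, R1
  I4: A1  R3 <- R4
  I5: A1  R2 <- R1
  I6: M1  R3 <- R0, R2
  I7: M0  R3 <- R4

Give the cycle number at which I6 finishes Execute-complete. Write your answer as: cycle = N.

cycle = 26

cycle 1: I1 issues→M0
cycle 2: I1 reads | I2 issues→A0
cycle 3: I2 reads | I3 issues→M1
cycle 4: I2 exec-done | I4 issues→A1
cycle 5: I2 writes R0
cycle 7: I1 exec-done
cycle 8: I1 writes R4
cycle 9: I3 reads | I4 reads
cycle 11: I4 exec-done
cycle 12: I4 writes R3
cycle 14: I3 exec-done
cycle 15: I3 writes R2
cycle 16: I5 issues→A1
cycle 17: I5 reads | I6 issues→M1
cycle 19: I5 exec-done
cycle 20: I5 writes R2
cycle 21: I6 reads
cycle 26: I6 exec-done
cycle 27: I6 writes R3
cycle 28: I7 issues→M0
cycle 29: I7 reads
cycle 34: I7 exec-done
cycle 35: I7 writes R3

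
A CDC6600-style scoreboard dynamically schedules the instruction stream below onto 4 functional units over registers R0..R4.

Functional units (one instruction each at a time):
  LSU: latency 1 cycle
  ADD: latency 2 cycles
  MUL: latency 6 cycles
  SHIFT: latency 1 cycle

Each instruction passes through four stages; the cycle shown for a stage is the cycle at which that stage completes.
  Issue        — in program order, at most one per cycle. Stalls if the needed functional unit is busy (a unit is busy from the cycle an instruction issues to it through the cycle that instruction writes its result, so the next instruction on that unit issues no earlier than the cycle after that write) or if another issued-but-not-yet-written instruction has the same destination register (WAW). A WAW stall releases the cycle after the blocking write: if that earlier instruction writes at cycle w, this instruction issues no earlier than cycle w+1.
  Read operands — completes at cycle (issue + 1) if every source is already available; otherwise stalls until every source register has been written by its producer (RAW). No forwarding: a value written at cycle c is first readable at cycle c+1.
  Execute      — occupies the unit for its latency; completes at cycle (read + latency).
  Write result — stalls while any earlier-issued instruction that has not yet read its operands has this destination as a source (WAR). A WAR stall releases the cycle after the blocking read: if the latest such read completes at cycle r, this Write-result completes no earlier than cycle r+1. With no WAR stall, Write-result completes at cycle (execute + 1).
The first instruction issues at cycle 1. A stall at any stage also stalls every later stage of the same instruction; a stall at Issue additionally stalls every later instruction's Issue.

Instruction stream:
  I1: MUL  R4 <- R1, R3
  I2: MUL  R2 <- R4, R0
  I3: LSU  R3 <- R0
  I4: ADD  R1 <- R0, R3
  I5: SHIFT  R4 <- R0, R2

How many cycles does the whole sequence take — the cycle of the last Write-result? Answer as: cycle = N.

cycle = 21

c1: I1 issues→MUL
c2: I1 reads
c8: I1 exec-done
c9: I1 writes R4
c10: I2 issues→MUL
c11: I2 reads, I3 issues→LSU
c12: I3 reads, I4 issues→ADD
c13: I3 exec-done, I5 issues→SHIFT
c14: I3 writes R3
c15: I4 reads
c17: I2 exec-done, I4 exec-done
c18: I2 writes R2, I4 writes R1
c19: I5 reads
c20: I5 exec-done
c21: I5 writes R4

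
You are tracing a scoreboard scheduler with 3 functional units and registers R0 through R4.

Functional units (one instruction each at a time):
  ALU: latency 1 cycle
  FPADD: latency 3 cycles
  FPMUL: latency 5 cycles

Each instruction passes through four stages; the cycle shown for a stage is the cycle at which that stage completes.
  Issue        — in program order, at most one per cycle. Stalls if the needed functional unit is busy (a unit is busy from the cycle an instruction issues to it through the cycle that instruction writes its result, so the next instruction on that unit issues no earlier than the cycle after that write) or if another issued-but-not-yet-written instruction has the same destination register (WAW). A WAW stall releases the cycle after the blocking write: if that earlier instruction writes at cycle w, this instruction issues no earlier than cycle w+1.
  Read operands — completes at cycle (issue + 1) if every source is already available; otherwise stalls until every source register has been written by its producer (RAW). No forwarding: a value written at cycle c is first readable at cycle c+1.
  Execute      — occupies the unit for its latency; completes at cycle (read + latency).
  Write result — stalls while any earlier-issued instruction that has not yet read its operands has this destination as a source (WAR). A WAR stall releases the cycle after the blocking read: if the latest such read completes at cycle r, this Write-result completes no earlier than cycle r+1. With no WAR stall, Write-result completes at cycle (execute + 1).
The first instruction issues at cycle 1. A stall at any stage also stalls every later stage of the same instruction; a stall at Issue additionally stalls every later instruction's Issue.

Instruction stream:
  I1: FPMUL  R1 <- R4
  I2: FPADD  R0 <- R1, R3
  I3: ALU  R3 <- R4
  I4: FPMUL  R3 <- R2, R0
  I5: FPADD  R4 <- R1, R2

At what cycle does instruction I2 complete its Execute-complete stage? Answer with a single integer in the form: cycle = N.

cycle = 12

cycle 1: I1 dispatched to FPMUL
cycle 2: I1 operands ready · I2 dispatched to FPADD
cycle 3: I3 dispatched to ALU
cycle 4: I3 operands ready
cycle 5: I3 complete
cycle 7: I1 complete
cycle 8: R1←I1
cycle 9: I2 operands ready
cycle 10: R3←I3
cycle 11: I4 dispatched to FPMUL
cycle 12: I2 complete
cycle 13: R0←I2
cycle 14: I4 operands ready · I5 dispatched to FPADD
cycle 15: I5 operands ready
cycle 18: I5 complete
cycle 19: I4 complete · R4←I5
cycle 20: R3←I4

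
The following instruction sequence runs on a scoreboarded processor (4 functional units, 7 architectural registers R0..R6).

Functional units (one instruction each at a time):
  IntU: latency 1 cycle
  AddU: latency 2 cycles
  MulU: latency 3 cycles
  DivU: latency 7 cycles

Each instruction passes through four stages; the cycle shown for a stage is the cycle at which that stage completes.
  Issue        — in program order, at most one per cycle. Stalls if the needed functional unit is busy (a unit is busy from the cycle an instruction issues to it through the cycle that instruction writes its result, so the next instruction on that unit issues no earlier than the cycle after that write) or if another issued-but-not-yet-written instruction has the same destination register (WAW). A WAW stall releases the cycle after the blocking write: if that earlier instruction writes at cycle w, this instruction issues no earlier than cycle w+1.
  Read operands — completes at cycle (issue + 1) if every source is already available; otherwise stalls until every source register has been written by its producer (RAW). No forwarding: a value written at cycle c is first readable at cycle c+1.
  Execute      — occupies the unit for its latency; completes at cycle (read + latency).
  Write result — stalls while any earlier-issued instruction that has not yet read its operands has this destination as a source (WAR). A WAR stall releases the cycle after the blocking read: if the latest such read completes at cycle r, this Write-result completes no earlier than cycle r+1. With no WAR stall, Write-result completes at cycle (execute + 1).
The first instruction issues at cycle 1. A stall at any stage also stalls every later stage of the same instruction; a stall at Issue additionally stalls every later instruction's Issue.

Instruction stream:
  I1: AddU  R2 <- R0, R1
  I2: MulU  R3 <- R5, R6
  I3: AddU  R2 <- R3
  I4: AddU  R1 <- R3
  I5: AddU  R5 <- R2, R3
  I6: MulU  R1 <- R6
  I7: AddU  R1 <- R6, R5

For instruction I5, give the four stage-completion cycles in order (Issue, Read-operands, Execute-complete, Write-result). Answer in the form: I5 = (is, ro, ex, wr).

I5 = (17, 18, 20, 21)

  I1 | 1 | 2 | 4 | 5
  I2 | 2 | 3 | 6 | 7
  I3 | 6 | 8 | 10 | 11   struct: AddU busy until I1 writes@5 · RAW R3: wait I2 write@7
  I4 | 12 | 13 | 15 | 16   struct: AddU busy until I3 writes@11
  I5 | 17 | 18 | 20 | 21   struct: AddU busy until I4 writes@16
  I6 | 18 | 19 | 22 | 23
  I7 | 24 | 25 | 27 | 28   WAW R1: wait I6 write@23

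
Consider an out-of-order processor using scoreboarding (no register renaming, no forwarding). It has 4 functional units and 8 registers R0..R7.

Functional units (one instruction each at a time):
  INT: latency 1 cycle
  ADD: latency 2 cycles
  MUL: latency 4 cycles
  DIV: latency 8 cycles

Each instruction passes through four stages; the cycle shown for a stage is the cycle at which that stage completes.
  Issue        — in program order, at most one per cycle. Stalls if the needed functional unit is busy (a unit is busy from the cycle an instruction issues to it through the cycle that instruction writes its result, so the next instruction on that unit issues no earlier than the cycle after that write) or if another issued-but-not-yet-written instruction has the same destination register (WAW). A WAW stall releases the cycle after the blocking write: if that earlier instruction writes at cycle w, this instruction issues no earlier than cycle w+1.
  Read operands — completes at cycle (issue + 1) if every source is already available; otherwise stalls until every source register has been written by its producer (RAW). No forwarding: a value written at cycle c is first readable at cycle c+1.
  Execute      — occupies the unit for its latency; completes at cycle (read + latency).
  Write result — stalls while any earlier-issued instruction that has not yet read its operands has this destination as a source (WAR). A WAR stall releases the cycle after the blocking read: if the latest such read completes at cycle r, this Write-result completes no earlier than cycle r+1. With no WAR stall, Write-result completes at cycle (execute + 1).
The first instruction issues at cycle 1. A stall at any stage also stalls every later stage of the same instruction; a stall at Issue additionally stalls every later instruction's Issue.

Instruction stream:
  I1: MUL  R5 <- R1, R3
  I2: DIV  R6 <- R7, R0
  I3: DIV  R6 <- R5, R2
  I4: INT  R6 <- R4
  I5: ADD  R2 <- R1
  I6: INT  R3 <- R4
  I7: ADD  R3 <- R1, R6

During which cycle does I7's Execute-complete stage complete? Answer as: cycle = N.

I1: IS=1 RO=2 EX=6 WR=7
I2: IS=2 RO=3 EX=11 WR=12
I3: IS=13 RO=14 EX=22 WR=23  [struct: DIV busy until I2 writes@12]
I4: IS=24 RO=25 EX=26 WR=27  [WAW R6: wait I3 write@23]
I5: IS=25 RO=26 EX=28 WR=29
I6: IS=28 RO=29 EX=30 WR=31  [struct: INT busy until I4 writes@27]
I7: IS=32 RO=33 EX=35 WR=36  [WAW R3: wait I6 write@31]

cycle = 35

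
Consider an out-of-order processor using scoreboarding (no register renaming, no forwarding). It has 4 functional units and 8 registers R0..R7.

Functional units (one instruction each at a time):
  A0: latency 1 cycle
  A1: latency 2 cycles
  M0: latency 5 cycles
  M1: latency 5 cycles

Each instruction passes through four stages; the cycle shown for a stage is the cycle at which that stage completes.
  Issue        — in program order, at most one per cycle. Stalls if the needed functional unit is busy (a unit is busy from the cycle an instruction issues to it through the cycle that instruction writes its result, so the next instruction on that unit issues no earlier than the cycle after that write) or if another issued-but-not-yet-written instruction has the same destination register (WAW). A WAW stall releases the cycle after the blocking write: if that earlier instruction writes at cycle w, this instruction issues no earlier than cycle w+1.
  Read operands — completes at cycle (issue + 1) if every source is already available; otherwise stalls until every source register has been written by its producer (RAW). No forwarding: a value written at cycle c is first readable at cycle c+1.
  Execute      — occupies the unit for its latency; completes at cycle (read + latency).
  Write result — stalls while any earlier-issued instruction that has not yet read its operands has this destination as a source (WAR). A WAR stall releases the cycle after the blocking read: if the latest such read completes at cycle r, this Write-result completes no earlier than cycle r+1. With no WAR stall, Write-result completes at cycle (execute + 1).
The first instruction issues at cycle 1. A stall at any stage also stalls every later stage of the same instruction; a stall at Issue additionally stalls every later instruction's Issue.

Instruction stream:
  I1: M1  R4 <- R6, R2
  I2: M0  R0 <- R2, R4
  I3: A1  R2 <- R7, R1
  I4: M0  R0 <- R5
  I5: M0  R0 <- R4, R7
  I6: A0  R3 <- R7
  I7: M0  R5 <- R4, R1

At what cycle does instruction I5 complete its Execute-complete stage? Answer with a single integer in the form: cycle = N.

[1] I1 issues→M1
[2] I1 reads; I2 issues→M0
[3] I3 issues→A1
[4] I3 reads
[6] I3 exec-done
[7] I1 exec-done
[8] I1 writes R4
[9] I2 reads
[10] I3 writes R2
[14] I2 exec-done
[15] I2 writes R0
[16] I4 issues→M0
[17] I4 reads
[22] I4 exec-done
[23] I4 writes R0
[24] I5 issues→M0
[25] I5 reads; I6 issues→A0
[26] I6 reads
[27] I6 exec-done
[28] I6 writes R3
[30] I5 exec-done
[31] I5 writes R0
[32] I7 issues→M0
[33] I7 reads
[38] I7 exec-done
[39] I7 writes R5

cycle = 30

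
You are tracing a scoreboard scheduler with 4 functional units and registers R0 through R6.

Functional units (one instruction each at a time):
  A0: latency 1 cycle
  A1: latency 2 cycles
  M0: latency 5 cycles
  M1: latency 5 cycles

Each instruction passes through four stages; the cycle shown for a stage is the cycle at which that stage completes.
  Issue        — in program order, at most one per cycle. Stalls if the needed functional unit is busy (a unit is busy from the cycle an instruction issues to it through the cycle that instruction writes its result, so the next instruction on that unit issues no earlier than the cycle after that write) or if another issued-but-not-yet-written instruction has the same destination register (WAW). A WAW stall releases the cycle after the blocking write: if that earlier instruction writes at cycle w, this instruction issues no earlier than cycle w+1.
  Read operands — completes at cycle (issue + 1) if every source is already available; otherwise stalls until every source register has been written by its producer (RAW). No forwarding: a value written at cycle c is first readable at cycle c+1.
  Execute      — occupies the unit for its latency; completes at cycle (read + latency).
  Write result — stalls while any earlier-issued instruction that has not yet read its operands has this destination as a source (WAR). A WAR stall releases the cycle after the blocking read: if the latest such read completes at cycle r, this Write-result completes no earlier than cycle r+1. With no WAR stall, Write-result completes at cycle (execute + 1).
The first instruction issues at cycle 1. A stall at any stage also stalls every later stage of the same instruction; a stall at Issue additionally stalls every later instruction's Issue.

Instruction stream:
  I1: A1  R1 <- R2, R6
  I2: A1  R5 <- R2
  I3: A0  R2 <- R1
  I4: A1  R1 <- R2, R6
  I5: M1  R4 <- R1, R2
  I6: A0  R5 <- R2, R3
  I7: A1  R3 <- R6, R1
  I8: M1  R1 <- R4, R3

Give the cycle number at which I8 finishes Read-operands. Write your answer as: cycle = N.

cycle = 24

c1: issue I1 (A1)
c2: I1 read-ops
c4: I1 finished on A1
c5: I1→R1
c6: issue I2 (A1)
c7: I2 read-ops, issue I3 (A0)
c8: I3 read-ops
c9: I2 finished on A1, I3 finished on A0
c10: I2→R5, I3→R2
c11: issue I4 (A1)
c12: I4 read-ops, issue I5 (M1)
c13: issue I6 (A0)
c14: I4 finished on A1, I6 read-ops
c15: I4→R1, I6 finished on A0
c16: I5 read-ops, I6→R5, issue I7 (A1)
c17: I7 read-ops
c19: I7 finished on A1
c20: I7→R3
c21: I5 finished on M1
c22: I5→R4
c23: issue I8 (M1)
c24: I8 read-ops
c29: I8 finished on M1
c30: I8→R1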